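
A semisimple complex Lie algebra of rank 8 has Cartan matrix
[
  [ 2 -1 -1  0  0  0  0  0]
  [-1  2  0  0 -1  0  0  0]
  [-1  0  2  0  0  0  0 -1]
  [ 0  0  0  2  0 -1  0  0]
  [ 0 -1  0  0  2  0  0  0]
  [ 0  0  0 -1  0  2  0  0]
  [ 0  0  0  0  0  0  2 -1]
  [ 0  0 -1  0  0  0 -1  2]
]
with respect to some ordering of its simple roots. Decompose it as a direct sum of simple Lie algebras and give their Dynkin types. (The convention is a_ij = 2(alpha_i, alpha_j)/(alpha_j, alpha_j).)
A2 ⊕ A6

The diagram associated to this matrix has two connected components: the simple roots {alpha_4, alpha_6} form a chain of 2 nodes with single edges (A_2), and {alpha_1, alpha_2, alpha_3, alpha_5, alpha_7, alpha_8} form a chain of 6 nodes with single edges (A_6). A semisimple Lie algebra decomposes uniquely as the direct sum of simple ideals, one per connected component of its Dynkin diagram, so g ≅ A_2 ⊕ A_6 (dimension 8 + 48 = 56).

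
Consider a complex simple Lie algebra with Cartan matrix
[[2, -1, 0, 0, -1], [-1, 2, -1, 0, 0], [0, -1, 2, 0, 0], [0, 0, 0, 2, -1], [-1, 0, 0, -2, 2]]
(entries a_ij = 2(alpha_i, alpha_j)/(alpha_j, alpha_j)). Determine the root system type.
B_5 (so(11))

The matrix has rank 5 with 2's on the diagonal. Reading the off-diagonal entries as Dynkin edges (a single edge where a_ij = a_ji = -1; a double or triple edge where a_ij * a_ji = 2 or 3), the diagram is a chain of 5 nodes with a double edge at one end; the terminal node there is the unique short simple root (B_5). One simple-root ordering that puts it in standard form is (alpha_3, alpha_2, alpha_1, alpha_5, alpha_4). So the algebra is type B_5, i.e. so(11).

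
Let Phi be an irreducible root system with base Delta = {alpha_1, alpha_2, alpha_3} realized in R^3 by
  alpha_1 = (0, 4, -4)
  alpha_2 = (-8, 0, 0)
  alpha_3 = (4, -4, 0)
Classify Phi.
Compute the Cartan integers a_ij = 2(alpha_i, alpha_j)/(alpha_j, alpha_j); the resulting 3x3 Cartan matrix is
[[2, 0, -1], [0, 2, -2], [-1, -1, 2]].
The roots have two lengths (squared-length ratio 2:1); the short ones are alpha_{1,3}. The associated Dynkin diagram is a chain of 3 nodes with a double edge at one end; the terminal node there is the unique long simple root (C_3), so the type is C_3 (the algebra sp(6)).

C_3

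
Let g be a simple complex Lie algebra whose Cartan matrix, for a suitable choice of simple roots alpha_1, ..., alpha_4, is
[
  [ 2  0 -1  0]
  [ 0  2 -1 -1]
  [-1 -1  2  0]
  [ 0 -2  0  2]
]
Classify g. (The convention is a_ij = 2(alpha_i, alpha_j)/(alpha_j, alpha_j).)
C_4 (sp(8))

The matrix has rank 4 with 2's on the diagonal. Reading the off-diagonal entries as Dynkin edges (a single edge where a_ij = a_ji = -1; a double or triple edge where a_ij * a_ji = 2 or 3), the diagram is a chain of 4 nodes with a double edge at one end; the terminal node there is the unique long simple root (C_4). One simple-root ordering that puts it in standard form is (alpha_1, alpha_3, alpha_2, alpha_4). So the algebra is type C_4, i.e. sp(8).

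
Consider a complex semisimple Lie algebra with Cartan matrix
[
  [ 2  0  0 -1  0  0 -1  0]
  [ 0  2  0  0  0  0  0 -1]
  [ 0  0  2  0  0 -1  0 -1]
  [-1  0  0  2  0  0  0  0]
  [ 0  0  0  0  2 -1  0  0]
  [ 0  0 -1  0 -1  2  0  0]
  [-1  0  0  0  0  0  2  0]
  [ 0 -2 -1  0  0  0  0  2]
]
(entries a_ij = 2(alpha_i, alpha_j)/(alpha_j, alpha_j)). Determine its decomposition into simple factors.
A_3 ⊕ B_5

The diagram associated to this matrix has two connected components: the simple roots {alpha_1, alpha_4, alpha_7} form a chain of 3 nodes with single edges (A_3), and {alpha_2, alpha_3, alpha_5, alpha_6, alpha_8} form a chain of 5 nodes with a double edge at one end; the terminal node there is the unique short simple root (B_5). A semisimple Lie algebra decomposes uniquely as the direct sum of simple ideals, one per connected component of its Dynkin diagram, so g ≅ A_3 ⊕ B_5 (dimension 15 + 55 = 70).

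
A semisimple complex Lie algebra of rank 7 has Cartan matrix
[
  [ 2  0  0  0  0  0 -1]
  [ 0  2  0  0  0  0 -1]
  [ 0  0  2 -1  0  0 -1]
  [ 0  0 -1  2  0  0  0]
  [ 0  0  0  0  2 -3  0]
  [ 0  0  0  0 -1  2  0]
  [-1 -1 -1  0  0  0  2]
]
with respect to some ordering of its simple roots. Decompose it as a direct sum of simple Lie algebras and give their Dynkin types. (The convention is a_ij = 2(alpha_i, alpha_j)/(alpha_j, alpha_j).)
The diagram associated to this matrix has two connected components: the simple roots {alpha_1, alpha_2, alpha_3, alpha_4, alpha_7} form a chain of 3 nodes with a fork of two nodes at one end (D_5), and {alpha_5, alpha_6} form two nodes joined by a triple edge (G_2). A semisimple Lie algebra decomposes uniquely as the direct sum of simple ideals, one per connected component of its Dynkin diagram, so g ≅ D_5 ⊕ G_2 (dimension 45 + 14 = 59).

D_5 ⊕ G_2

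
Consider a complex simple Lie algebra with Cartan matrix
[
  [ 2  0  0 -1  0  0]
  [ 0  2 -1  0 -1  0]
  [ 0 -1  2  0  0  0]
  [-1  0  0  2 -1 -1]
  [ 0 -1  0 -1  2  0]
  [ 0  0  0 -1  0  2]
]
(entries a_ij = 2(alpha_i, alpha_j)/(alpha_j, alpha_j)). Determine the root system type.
The matrix has rank 6 with 2's on the diagonal. Reading the off-diagonal entries as Dynkin edges (a single edge where a_ij = a_ji = -1; a double or triple edge where a_ij * a_ji = 2 or 3), the diagram is a chain of 4 nodes with a fork of two nodes at one end (D_6). One simple-root ordering that puts it in standard form is (alpha_3, alpha_2, alpha_5, alpha_4, alpha_6, alpha_1). So the algebra is type D_6, i.e. so(12).

D_6 (so(12))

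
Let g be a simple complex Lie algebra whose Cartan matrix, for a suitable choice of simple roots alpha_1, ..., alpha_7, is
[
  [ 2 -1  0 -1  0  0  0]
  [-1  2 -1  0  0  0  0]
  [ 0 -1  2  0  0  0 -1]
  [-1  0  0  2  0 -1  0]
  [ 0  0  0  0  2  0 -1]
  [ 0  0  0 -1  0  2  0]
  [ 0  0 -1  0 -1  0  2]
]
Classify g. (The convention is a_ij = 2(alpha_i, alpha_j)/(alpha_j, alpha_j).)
The matrix has rank 7 with 2's on the diagonal. Reading the off-diagonal entries as Dynkin edges (a single edge where a_ij = a_ji = -1; a double or triple edge where a_ij * a_ji = 2 or 3), the diagram is a chain of 7 nodes with single edges (A_7). One simple-root ordering that puts it in standard form is (alpha_6, alpha_4, alpha_1, alpha_2, alpha_3, alpha_7, alpha_5). So the algebra is type A_7, i.e. sl(8).

A_7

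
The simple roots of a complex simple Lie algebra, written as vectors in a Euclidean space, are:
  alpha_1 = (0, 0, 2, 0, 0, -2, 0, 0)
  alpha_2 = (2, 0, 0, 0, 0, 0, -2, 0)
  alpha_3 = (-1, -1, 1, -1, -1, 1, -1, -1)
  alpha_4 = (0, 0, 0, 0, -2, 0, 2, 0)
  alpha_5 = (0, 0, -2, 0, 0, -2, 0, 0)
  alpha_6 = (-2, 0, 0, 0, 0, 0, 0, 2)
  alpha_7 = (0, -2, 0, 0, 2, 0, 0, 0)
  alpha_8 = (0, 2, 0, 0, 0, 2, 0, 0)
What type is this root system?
E_8

Compute the Cartan integers a_ij = 2(alpha_i, alpha_j)/(alpha_j, alpha_j); the resulting 8x8 Cartan matrix is
[[2, 0, 0, 0, 0, 0, 0, -1], [0, 2, 0, -1, 0, -1, 0, 0], [0, 0, 2, 0, -1, 0, 0, 0], [0, -1, 0, 2, 0, 0, -1, 0], [0, 0, -1, 0, 2, 0, 0, -1], [0, -1, 0, 0, 0, 2, 0, 0], [0, 0, 0, -1, 0, 0, 2, -1], [-1, 0, 0, 0, -1, 0, -1, 2]].
All simple roots have the same length, so the diagram is simply laced. The associated Dynkin diagram is a chain of 7 nodes with one extra node attached to the third node from one end (E_8), so the type is E_8.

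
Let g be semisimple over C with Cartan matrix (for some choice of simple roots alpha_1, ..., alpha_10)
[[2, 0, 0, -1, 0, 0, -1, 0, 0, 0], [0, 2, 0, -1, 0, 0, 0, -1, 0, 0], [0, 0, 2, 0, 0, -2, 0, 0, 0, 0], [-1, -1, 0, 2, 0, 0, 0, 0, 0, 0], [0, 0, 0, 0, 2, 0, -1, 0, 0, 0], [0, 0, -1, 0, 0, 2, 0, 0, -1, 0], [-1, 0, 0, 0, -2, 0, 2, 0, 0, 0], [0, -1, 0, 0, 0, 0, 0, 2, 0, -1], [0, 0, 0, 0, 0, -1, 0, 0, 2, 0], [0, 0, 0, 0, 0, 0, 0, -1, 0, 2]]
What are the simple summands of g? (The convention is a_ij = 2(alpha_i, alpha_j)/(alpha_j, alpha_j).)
The diagram associated to this matrix has two connected components: the simple roots {alpha_1, alpha_2, alpha_4, alpha_5, alpha_7, alpha_8, alpha_10} form a chain of 7 nodes with a double edge at one end; the terminal node there is the unique short simple root (B_7), and {alpha_3, alpha_6, alpha_9} form a chain of 3 nodes with a double edge at one end; the terminal node there is the unique long simple root (C_3). A semisimple Lie algebra decomposes uniquely as the direct sum of simple ideals, one per connected component of its Dynkin diagram, so g ≅ B_7 ⊕ C_3 (dimension 105 + 21 = 126).

B7 ⊕ C3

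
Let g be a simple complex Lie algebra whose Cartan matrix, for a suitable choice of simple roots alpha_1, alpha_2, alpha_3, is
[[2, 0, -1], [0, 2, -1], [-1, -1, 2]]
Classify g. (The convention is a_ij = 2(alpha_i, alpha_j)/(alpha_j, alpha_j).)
The matrix has rank 3 with 2's on the diagonal. Reading the off-diagonal entries as Dynkin edges (a single edge where a_ij = a_ji = -1; a double or triple edge where a_ij * a_ji = 2 or 3), the diagram is a chain of 3 nodes with single edges (A_3). One simple-root ordering that puts it in standard form is (alpha_2, alpha_3, alpha_1). So the algebra is type A_3, i.e. sl(4).

type A_3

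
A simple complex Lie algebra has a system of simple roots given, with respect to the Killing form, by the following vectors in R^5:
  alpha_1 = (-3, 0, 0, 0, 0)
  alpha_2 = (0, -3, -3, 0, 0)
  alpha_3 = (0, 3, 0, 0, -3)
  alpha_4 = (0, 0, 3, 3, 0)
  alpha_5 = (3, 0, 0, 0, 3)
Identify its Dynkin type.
B_5 (so(11))

Compute the Cartan integers a_ij = 2(alpha_i, alpha_j)/(alpha_j, alpha_j); the resulting 5x5 Cartan matrix is
[[2, 0, 0, 0, -1], [0, 2, -1, -1, 0], [0, -1, 2, 0, -1], [0, -1, 0, 2, 0], [-2, 0, -1, 0, 2]].
The roots have two lengths (squared-length ratio 2:1); the short ones are alpha_{1}. The associated Dynkin diagram is a chain of 5 nodes with a double edge at one end; the terminal node there is the unique short simple root (B_5), so the type is B_5 (the algebra so(11)).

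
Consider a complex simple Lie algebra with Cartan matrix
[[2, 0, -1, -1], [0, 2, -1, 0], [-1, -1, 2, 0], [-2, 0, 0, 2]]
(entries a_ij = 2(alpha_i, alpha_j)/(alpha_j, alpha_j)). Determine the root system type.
C_4 (sp(8))

The matrix has rank 4 with 2's on the diagonal. Reading the off-diagonal entries as Dynkin edges (a single edge where a_ij = a_ji = -1; a double or triple edge where a_ij * a_ji = 2 or 3), the diagram is a chain of 4 nodes with a double edge at one end; the terminal node there is the unique long simple root (C_4). One simple-root ordering that puts it in standard form is (alpha_2, alpha_3, alpha_1, alpha_4). So the algebra is type C_4, i.e. sp(8).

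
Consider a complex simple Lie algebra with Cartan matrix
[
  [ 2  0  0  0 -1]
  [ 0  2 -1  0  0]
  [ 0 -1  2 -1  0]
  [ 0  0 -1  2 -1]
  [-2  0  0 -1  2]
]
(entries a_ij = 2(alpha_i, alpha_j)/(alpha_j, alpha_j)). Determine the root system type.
The matrix has rank 5 with 2's on the diagonal. Reading the off-diagonal entries as Dynkin edges (a single edge where a_ij = a_ji = -1; a double or triple edge where a_ij * a_ji = 2 or 3), the diagram is a chain of 5 nodes with a double edge at one end; the terminal node there is the unique short simple root (B_5). One simple-root ordering that puts it in standard form is (alpha_2, alpha_3, alpha_4, alpha_5, alpha_1). So the algebra is type B_5, i.e. so(11).

B5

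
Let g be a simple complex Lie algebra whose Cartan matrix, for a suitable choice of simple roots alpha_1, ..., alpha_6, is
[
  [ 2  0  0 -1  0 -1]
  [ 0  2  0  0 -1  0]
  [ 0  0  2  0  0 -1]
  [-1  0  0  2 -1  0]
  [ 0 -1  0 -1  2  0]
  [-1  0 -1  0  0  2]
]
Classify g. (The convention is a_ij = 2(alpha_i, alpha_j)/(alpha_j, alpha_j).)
The matrix has rank 6 with 2's on the diagonal. Reading the off-diagonal entries as Dynkin edges (a single edge where a_ij = a_ji = -1; a double or triple edge where a_ij * a_ji = 2 or 3), the diagram is a chain of 6 nodes with single edges (A_6). One simple-root ordering that puts it in standard form is (alpha_3, alpha_6, alpha_1, alpha_4, alpha_5, alpha_2). So the algebra is type A_6, i.e. sl(7).

A_6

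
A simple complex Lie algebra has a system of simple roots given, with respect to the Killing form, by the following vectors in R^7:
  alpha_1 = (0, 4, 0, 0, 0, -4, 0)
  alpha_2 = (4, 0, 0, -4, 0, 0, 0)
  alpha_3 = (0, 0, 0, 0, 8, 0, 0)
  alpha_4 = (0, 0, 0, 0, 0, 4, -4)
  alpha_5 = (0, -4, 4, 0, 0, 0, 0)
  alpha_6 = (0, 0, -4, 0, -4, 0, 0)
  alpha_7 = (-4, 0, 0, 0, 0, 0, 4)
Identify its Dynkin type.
Compute the Cartan integers a_ij = 2(alpha_i, alpha_j)/(alpha_j, alpha_j); the resulting 7x7 Cartan matrix is
[[2, 0, 0, -1, -1, 0, 0], [0, 2, 0, 0, 0, 0, -1], [0, 0, 2, 0, 0, -2, 0], [-1, 0, 0, 2, 0, 0, -1], [-1, 0, 0, 0, 2, -1, 0], [0, 0, -1, 0, -1, 2, 0], [0, -1, 0, -1, 0, 0, 2]].
The roots have two lengths (squared-length ratio 2:1); the short ones are alpha_{1,2,4,5,6,7}. The associated Dynkin diagram is a chain of 7 nodes with a double edge at one end; the terminal node there is the unique long simple root (C_7), so the type is C_7 (the algebra sp(14)).

C_7 (sp(14))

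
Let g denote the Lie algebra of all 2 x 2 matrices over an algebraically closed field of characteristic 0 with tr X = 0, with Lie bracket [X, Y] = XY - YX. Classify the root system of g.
This is sl(2), which has dimension 2^2 - 1 = 3 and rank 2 - 1 = 1 (a Cartan subalgebra is the diagonal traceless matrices). In the classification of classical Lie algebras, the special linear algebra sl(n+1) has type A_n; here n = 1, so the Dynkin diagram is a chain of 1 nodes with single edges (A_1). Hence the type is A_1.

A_1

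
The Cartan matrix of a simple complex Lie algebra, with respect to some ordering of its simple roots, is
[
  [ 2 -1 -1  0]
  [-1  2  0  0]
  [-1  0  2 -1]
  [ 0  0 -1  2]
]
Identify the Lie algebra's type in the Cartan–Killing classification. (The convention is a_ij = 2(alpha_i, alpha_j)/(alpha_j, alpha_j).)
A_4

The matrix has rank 4 with 2's on the diagonal. Reading the off-diagonal entries as Dynkin edges (a single edge where a_ij = a_ji = -1; a double or triple edge where a_ij * a_ji = 2 or 3), the diagram is a chain of 4 nodes with single edges (A_4). One simple-root ordering that puts it in standard form is (alpha_2, alpha_1, alpha_3, alpha_4). So the algebra is type A_4, i.e. sl(5).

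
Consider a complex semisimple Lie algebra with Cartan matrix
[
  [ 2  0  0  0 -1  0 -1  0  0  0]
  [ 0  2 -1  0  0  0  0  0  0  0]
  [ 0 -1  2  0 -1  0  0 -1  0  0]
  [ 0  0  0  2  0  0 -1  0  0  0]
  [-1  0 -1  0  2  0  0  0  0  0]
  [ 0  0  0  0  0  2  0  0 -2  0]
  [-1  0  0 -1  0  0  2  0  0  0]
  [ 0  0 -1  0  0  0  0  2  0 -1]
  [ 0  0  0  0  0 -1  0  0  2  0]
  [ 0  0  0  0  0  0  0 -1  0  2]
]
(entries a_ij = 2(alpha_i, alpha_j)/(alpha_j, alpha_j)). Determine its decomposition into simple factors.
type B_2 ⊕ type E_8

The diagram associated to this matrix has two connected components: the simple roots {alpha_6, alpha_9} form a chain of 2 nodes with a double edge at one end; the terminal node there is the unique short simple root (B_2), and {alpha_1, alpha_2, alpha_3, alpha_4, alpha_5, alpha_7, alpha_8, alpha_10} form a chain of 7 nodes with one extra node attached to the third node from one end (E_8). A semisimple Lie algebra decomposes uniquely as the direct sum of simple ideals, one per connected component of its Dynkin diagram, so g ≅ B_2 ⊕ E_8 (dimension 10 + 248 = 258).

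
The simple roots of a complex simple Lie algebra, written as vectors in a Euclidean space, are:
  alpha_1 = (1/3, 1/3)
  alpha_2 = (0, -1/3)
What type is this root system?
Compute the Cartan integers a_ij = 2(alpha_i, alpha_j)/(alpha_j, alpha_j); the resulting 2x2 Cartan matrix is
[[2, -2], [-1, 2]].
The roots have two lengths (squared-length ratio 2:1); the short ones are alpha_{2}. The associated Dynkin diagram is a chain of 2 nodes with a double edge at one end; the terminal node there is the unique short simple root (B_2), so the type is B_2 (the algebra so(5)).

B_2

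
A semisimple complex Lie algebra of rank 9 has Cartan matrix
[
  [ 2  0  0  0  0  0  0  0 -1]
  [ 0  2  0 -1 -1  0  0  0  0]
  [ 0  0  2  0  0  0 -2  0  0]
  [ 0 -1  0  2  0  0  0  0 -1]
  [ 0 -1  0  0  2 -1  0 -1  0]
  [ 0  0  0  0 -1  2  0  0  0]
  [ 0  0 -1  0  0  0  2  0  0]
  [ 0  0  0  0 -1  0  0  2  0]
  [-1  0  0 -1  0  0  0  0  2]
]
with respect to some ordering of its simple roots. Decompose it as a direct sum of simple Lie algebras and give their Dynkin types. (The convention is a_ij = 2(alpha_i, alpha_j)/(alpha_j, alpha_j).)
The diagram associated to this matrix has two connected components: the simple roots {alpha_3, alpha_7} form a chain of 2 nodes with a double edge at one end; the terminal node there is the unique short simple root (B_2), and {alpha_1, alpha_2, alpha_4, alpha_5, alpha_6, alpha_8, alpha_9} form a chain of 5 nodes with a fork of two nodes at one end (D_7). A semisimple Lie algebra decomposes uniquely as the direct sum of simple ideals, one per connected component of its Dynkin diagram, so g ≅ B_2 ⊕ D_7 (dimension 10 + 91 = 101).

B_2 (so(5)) ⊕ D_7 (so(14))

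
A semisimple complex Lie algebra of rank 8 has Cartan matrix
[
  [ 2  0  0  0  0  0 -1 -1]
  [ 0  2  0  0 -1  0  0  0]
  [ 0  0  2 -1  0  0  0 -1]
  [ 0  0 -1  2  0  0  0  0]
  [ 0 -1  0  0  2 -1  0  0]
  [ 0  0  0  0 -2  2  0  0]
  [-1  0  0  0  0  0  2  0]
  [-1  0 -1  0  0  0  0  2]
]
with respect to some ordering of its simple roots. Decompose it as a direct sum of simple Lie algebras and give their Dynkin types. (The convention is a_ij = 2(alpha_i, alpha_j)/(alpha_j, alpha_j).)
The diagram associated to this matrix has two connected components: the simple roots {alpha_1, alpha_3, alpha_4, alpha_7, alpha_8} form a chain of 5 nodes with single edges (A_5), and {alpha_2, alpha_5, alpha_6} form a chain of 3 nodes with a double edge at one end; the terminal node there is the unique long simple root (C_3). A semisimple Lie algebra decomposes uniquely as the direct sum of simple ideals, one per connected component of its Dynkin diagram, so g ≅ A_5 ⊕ C_3 (dimension 35 + 21 = 56).

A5 + C3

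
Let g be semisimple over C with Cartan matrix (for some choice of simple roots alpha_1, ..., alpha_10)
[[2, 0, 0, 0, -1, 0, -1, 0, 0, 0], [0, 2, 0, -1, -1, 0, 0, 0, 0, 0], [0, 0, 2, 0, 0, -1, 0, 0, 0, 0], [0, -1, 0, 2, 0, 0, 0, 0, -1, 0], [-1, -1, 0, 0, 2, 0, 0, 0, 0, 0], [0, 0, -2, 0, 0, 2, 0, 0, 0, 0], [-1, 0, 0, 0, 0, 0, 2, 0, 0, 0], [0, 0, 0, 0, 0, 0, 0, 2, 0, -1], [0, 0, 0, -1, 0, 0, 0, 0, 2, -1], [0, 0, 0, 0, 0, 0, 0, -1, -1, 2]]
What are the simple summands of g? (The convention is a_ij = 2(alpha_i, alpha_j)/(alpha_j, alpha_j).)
The diagram associated to this matrix has two connected components: the simple roots {alpha_1, alpha_2, alpha_4, alpha_5, alpha_7, alpha_8, alpha_9, alpha_10} form a chain of 8 nodes with single edges (A_8), and {alpha_3, alpha_6} form a chain of 2 nodes with a double edge at one end; the terminal node there is the unique short simple root (B_2). A semisimple Lie algebra decomposes uniquely as the direct sum of simple ideals, one per connected component of its Dynkin diagram, so g ≅ A_8 ⊕ B_2 (dimension 80 + 10 = 90).

type A_8 ⊕ type B_2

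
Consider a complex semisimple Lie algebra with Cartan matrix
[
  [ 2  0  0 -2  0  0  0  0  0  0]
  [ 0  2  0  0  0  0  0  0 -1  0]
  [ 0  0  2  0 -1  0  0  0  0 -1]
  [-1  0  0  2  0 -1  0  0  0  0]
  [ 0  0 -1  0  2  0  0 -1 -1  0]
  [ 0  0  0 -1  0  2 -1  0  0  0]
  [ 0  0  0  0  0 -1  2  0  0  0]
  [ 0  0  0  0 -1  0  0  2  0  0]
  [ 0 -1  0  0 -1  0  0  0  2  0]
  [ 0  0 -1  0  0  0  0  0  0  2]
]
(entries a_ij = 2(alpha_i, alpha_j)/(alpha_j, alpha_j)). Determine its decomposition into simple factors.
C_4 ⊕ E_6

The diagram associated to this matrix has two connected components: the simple roots {alpha_1, alpha_4, alpha_6, alpha_7} form a chain of 4 nodes with a double edge at one end; the terminal node there is the unique long simple root (C_4), and {alpha_2, alpha_3, alpha_5, alpha_8, alpha_9, alpha_10} form a chain of 5 nodes with one extra node attached to the third node from one end (E_6). A semisimple Lie algebra decomposes uniquely as the direct sum of simple ideals, one per connected component of its Dynkin diagram, so g ≅ C_4 ⊕ E_6 (dimension 36 + 78 = 114).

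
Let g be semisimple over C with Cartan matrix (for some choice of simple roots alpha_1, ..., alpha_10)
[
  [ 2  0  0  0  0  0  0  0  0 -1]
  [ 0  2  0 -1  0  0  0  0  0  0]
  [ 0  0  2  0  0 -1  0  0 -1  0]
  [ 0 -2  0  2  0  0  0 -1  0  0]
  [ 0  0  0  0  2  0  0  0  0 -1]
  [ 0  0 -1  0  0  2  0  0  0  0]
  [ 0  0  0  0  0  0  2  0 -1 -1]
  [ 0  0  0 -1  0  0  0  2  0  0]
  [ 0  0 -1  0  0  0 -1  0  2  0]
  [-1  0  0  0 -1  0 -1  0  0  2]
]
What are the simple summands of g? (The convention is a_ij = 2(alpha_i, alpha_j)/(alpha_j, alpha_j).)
B_3 + D_7

The diagram associated to this matrix has two connected components: the simple roots {alpha_2, alpha_4, alpha_8} form a chain of 3 nodes with a double edge at one end; the terminal node there is the unique short simple root (B_3), and {alpha_1, alpha_3, alpha_5, alpha_6, alpha_7, alpha_9, alpha_10} form a chain of 5 nodes with a fork of two nodes at one end (D_7). A semisimple Lie algebra decomposes uniquely as the direct sum of simple ideals, one per connected component of its Dynkin diagram, so g ≅ B_3 ⊕ D_7 (dimension 21 + 91 = 112).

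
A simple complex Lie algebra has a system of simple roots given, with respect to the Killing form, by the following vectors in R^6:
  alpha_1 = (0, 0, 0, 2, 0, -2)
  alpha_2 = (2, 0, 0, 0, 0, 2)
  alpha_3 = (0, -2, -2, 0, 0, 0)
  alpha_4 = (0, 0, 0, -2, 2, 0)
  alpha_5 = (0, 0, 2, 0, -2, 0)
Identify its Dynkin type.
A_5 (sl(6))

Compute the Cartan integers a_ij = 2(alpha_i, alpha_j)/(alpha_j, alpha_j); the resulting 5x5 Cartan matrix is
[[2, -1, 0, -1, 0], [-1, 2, 0, 0, 0], [0, 0, 2, 0, -1], [-1, 0, 0, 2, -1], [0, 0, -1, -1, 2]].
All simple roots have the same length, so the diagram is simply laced. The associated Dynkin diagram is a chain of 5 nodes with single edges (A_5), so the type is A_5 (the algebra sl(6)).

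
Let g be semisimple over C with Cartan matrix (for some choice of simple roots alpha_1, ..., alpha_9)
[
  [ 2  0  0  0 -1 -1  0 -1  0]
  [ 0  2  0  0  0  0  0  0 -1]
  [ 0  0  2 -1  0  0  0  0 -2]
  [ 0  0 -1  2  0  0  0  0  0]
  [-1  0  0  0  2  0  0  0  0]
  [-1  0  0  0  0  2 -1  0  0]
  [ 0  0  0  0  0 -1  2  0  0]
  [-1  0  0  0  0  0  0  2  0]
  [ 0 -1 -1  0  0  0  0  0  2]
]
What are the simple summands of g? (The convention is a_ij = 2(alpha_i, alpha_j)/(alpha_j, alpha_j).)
D_5 + F_4

The diagram associated to this matrix has two connected components: the simple roots {alpha_1, alpha_5, alpha_6, alpha_7, alpha_8} form a chain of 3 nodes with a fork of two nodes at one end (D_5), and {alpha_2, alpha_3, alpha_4, alpha_9} form a chain of 4 nodes with a double edge between the middle two (F_4). A semisimple Lie algebra decomposes uniquely as the direct sum of simple ideals, one per connected component of its Dynkin diagram, so g ≅ D_5 ⊕ F_4 (dimension 45 + 52 = 97).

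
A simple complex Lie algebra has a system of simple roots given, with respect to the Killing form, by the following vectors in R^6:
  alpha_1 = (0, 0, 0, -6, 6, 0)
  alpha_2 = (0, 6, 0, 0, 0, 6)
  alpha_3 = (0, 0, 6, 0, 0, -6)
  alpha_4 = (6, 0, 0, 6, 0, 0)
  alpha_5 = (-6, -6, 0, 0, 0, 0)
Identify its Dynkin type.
type A_5

Compute the Cartan integers a_ij = 2(alpha_i, alpha_j)/(alpha_j, alpha_j); the resulting 5x5 Cartan matrix is
[[2, 0, 0, -1, 0], [0, 2, -1, 0, -1], [0, -1, 2, 0, 0], [-1, 0, 0, 2, -1], [0, -1, 0, -1, 2]].
All simple roots have the same length, so the diagram is simply laced. The associated Dynkin diagram is a chain of 5 nodes with single edges (A_5), so the type is A_5 (the algebra sl(6)).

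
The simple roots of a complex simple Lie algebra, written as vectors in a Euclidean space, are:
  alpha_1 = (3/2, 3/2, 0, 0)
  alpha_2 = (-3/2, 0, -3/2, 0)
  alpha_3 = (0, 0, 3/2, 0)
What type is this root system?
B_3

Compute the Cartan integers a_ij = 2(alpha_i, alpha_j)/(alpha_j, alpha_j); the resulting 3x3 Cartan matrix is
[[2, -1, 0], [-1, 2, -2], [0, -1, 2]].
The roots have two lengths (squared-length ratio 2:1); the short ones are alpha_{3}. The associated Dynkin diagram is a chain of 3 nodes with a double edge at one end; the terminal node there is the unique short simple root (B_3), so the type is B_3 (the algebra so(7)).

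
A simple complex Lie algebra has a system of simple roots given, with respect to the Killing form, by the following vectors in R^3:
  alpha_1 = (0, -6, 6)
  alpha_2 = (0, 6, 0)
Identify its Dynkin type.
B2

Compute the Cartan integers a_ij = 2(alpha_i, alpha_j)/(alpha_j, alpha_j); the resulting 2x2 Cartan matrix is
[[2, -2], [-1, 2]].
The roots have two lengths (squared-length ratio 2:1); the short ones are alpha_{2}. The associated Dynkin diagram is a chain of 2 nodes with a double edge at one end; the terminal node there is the unique short simple root (B_2), so the type is B_2 (the algebra so(5)).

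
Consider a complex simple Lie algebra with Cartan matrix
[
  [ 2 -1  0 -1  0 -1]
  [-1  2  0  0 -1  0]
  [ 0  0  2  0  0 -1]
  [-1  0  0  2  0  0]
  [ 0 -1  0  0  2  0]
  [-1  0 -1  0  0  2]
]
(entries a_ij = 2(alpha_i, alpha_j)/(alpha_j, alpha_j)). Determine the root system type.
The matrix has rank 6 with 2's on the diagonal. Reading the off-diagonal entries as Dynkin edges (a single edge where a_ij = a_ji = -1; a double or triple edge where a_ij * a_ji = 2 or 3), the diagram is a chain of 5 nodes with one extra node attached to the third node from one end (E_6). One simple-root ordering that puts it in standard form is (alpha_3, alpha_4, alpha_6, alpha_1, alpha_2, alpha_5). So the algebra is type E_6.

E_6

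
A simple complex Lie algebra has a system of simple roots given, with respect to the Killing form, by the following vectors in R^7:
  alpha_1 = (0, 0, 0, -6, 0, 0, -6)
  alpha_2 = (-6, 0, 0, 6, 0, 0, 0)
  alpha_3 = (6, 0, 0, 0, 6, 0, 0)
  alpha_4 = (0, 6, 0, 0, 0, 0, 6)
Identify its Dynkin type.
Compute the Cartan integers a_ij = 2(alpha_i, alpha_j)/(alpha_j, alpha_j); the resulting 4x4 Cartan matrix is
[[2, -1, 0, -1], [-1, 2, -1, 0], [0, -1, 2, 0], [-1, 0, 0, 2]].
All simple roots have the same length, so the diagram is simply laced. The associated Dynkin diagram is a chain of 4 nodes with single edges (A_4), so the type is A_4 (the algebra sl(5)).

A4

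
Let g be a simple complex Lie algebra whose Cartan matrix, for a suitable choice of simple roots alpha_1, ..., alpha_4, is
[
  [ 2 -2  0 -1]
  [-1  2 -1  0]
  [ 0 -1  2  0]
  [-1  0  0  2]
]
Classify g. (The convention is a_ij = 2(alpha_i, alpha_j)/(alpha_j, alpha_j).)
F_4

The matrix has rank 4 with 2's on the diagonal. Reading the off-diagonal entries as Dynkin edges (a single edge where a_ij = a_ji = -1; a double or triple edge where a_ij * a_ji = 2 or 3), the diagram is a chain of 4 nodes with a double edge between the middle two (F_4). One simple-root ordering that puts it in standard form is (alpha_4, alpha_1, alpha_2, alpha_3). So the algebra is type F_4.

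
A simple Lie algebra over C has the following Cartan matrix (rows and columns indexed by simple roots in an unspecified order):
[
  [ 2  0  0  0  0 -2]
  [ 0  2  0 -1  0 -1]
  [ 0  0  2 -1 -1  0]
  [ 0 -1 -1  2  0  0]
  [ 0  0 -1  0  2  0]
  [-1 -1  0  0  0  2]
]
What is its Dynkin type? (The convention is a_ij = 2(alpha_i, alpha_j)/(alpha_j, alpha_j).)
The matrix has rank 6 with 2's on the diagonal. Reading the off-diagonal entries as Dynkin edges (a single edge where a_ij = a_ji = -1; a double or triple edge where a_ij * a_ji = 2 or 3), the diagram is a chain of 6 nodes with a double edge at one end; the terminal node there is the unique long simple root (C_6). One simple-root ordering that puts it in standard form is (alpha_5, alpha_3, alpha_4, alpha_2, alpha_6, alpha_1). So the algebra is type C_6, i.e. sp(12).

C_6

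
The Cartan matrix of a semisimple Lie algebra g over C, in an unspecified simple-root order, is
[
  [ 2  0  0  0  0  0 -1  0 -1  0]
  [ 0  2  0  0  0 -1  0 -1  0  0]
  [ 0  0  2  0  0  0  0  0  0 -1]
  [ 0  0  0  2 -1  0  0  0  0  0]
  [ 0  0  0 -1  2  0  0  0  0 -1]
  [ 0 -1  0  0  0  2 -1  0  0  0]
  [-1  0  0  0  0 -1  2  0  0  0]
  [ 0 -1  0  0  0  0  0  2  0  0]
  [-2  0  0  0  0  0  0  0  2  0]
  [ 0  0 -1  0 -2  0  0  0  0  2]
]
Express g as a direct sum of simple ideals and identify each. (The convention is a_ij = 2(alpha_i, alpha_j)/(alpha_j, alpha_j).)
C_6 + F_4

The diagram associated to this matrix has two connected components: the simple roots {alpha_1, alpha_2, alpha_6, alpha_7, alpha_8, alpha_9} form a chain of 6 nodes with a double edge at one end; the terminal node there is the unique long simple root (C_6), and {alpha_3, alpha_4, alpha_5, alpha_10} form a chain of 4 nodes with a double edge between the middle two (F_4). A semisimple Lie algebra decomposes uniquely as the direct sum of simple ideals, one per connected component of its Dynkin diagram, so g ≅ C_6 ⊕ F_4 (dimension 78 + 52 = 130).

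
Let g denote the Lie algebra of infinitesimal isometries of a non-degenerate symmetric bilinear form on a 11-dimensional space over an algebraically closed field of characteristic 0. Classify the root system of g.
This is so(11) with 11 odd, which has dimension 11(11-1)/2 = 55 and rank (11-1)/2 = 5. In the classification of classical Lie algebras, the orthogonal algebra so(2n+1) in an odd number of variables has type B_n; here n = 5, so the Dynkin diagram is a chain of 5 nodes with a double edge at one end; the terminal node there is the unique short simple root (B_5). Hence the type is B_5.

B5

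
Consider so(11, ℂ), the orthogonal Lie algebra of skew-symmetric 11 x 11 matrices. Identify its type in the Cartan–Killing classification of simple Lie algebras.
type B_5

This is so(11) with 11 odd, which has dimension 11(11-1)/2 = 55 and rank (11-1)/2 = 5. In the classification of classical Lie algebras, the orthogonal algebra so(2n+1) in an odd number of variables has type B_n; here n = 5, so the Dynkin diagram is a chain of 5 nodes with a double edge at one end; the terminal node there is the unique short simple root (B_5). Hence the type is B_5.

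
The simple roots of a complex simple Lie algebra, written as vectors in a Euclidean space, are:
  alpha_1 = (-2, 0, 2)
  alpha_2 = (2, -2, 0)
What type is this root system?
Compute the Cartan integers a_ij = 2(alpha_i, alpha_j)/(alpha_j, alpha_j); the resulting 2x2 Cartan matrix is
[[2, -1], [-1, 2]].
All simple roots have the same length, so the diagram is simply laced. The associated Dynkin diagram is a chain of 2 nodes with single edges (A_2), so the type is A_2 (the algebra sl(3)).

A2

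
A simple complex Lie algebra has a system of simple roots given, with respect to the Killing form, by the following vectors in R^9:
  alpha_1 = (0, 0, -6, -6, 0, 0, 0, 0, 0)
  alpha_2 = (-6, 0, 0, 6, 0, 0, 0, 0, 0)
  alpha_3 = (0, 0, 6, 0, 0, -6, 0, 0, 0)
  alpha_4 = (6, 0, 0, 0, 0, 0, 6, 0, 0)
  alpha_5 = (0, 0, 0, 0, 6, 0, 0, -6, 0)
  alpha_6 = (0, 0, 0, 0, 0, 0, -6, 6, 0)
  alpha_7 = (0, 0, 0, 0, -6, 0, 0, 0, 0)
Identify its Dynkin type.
Compute the Cartan integers a_ij = 2(alpha_i, alpha_j)/(alpha_j, alpha_j); the resulting 7x7 Cartan matrix is
[[2, -1, -1, 0, 0, 0, 0], [-1, 2, 0, -1, 0, 0, 0], [-1, 0, 2, 0, 0, 0, 0], [0, -1, 0, 2, 0, -1, 0], [0, 0, 0, 0, 2, -1, -2], [0, 0, 0, -1, -1, 2, 0], [0, 0, 0, 0, -1, 0, 2]].
The roots have two lengths (squared-length ratio 2:1); the short ones are alpha_{7}. The associated Dynkin diagram is a chain of 7 nodes with a double edge at one end; the terminal node there is the unique short simple root (B_7), so the type is B_7 (the algebra so(15)).

B_7 (so(15))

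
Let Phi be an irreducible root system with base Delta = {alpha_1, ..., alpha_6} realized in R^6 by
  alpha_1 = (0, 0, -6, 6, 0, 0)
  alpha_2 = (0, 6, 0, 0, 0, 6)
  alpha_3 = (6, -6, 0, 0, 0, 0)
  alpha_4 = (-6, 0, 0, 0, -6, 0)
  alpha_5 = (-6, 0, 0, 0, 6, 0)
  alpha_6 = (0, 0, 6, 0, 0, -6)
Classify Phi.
D6

Compute the Cartan integers a_ij = 2(alpha_i, alpha_j)/(alpha_j, alpha_j); the resulting 6x6 Cartan matrix is
[[2, 0, 0, 0, 0, -1], [0, 2, -1, 0, 0, -1], [0, -1, 2, -1, -1, 0], [0, 0, -1, 2, 0, 0], [0, 0, -1, 0, 2, 0], [-1, -1, 0, 0, 0, 2]].
All simple roots have the same length, so the diagram is simply laced. The associated Dynkin diagram is a chain of 4 nodes with a fork of two nodes at one end (D_6), so the type is D_6 (the algebra so(12)).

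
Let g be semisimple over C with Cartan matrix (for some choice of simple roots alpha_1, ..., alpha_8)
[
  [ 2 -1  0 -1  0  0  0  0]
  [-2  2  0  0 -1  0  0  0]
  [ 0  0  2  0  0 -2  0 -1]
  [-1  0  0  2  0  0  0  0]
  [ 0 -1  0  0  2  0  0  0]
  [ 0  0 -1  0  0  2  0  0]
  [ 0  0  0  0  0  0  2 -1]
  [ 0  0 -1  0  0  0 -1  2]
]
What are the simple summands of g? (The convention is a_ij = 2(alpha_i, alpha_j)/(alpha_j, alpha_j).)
B_4 (so(9)) + F_4

The diagram associated to this matrix has two connected components: the simple roots {alpha_3, alpha_6, alpha_7, alpha_8} form a chain of 4 nodes with a double edge at one end; the terminal node there is the unique short simple root (B_4), and {alpha_1, alpha_2, alpha_4, alpha_5} form a chain of 4 nodes with a double edge between the middle two (F_4). A semisimple Lie algebra decomposes uniquely as the direct sum of simple ideals, one per connected component of its Dynkin diagram, so g ≅ B_4 ⊕ F_4 (dimension 36 + 52 = 88).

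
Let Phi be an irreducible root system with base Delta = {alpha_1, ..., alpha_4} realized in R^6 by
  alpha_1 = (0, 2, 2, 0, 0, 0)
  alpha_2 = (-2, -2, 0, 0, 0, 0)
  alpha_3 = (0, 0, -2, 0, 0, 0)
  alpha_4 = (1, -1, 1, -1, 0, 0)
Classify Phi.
Compute the Cartan integers a_ij = 2(alpha_i, alpha_j)/(alpha_j, alpha_j); the resulting 4x4 Cartan matrix is
[[2, -1, -2, 0], [-1, 2, 0, 0], [-1, 0, 2, -1], [0, 0, -1, 2]].
The roots have two lengths (squared-length ratio 2:1); the short ones are alpha_{3,4}. The associated Dynkin diagram is a chain of 4 nodes with a double edge between the middle two (F_4), so the type is F_4.

F4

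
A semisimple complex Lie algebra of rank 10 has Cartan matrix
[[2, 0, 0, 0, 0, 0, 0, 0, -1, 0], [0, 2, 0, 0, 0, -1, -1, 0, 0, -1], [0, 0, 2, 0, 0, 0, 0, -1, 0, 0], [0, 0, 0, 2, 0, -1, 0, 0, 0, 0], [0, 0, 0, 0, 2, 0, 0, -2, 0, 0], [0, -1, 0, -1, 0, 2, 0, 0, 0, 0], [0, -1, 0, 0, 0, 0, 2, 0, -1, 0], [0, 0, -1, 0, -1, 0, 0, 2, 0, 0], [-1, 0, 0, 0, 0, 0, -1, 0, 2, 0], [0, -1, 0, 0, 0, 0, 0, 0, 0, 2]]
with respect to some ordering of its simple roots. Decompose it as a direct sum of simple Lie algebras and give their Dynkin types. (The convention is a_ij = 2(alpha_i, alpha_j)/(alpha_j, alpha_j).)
The diagram associated to this matrix has two connected components: the simple roots {alpha_3, alpha_5, alpha_8} form a chain of 3 nodes with a double edge at one end; the terminal node there is the unique long simple root (C_3), and {alpha_1, alpha_2, alpha_4, alpha_6, alpha_7, alpha_9, alpha_10} form a chain of 6 nodes with one extra node attached to the third node from one end (E_7). A semisimple Lie algebra decomposes uniquely as the direct sum of simple ideals, one per connected component of its Dynkin diagram, so g ≅ C_3 ⊕ E_7 (dimension 21 + 133 = 154).

type C_3 ⊕ type E_7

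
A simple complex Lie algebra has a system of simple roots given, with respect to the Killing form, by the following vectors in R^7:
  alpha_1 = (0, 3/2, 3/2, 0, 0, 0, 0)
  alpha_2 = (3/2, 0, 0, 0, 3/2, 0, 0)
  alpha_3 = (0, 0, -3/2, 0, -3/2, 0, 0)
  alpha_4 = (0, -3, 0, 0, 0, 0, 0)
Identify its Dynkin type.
Compute the Cartan integers a_ij = 2(alpha_i, alpha_j)/(alpha_j, alpha_j); the resulting 4x4 Cartan matrix is
[[2, 0, -1, -1], [0, 2, -1, 0], [-1, -1, 2, 0], [-2, 0, 0, 2]].
The roots have two lengths (squared-length ratio 2:1); the short ones are alpha_{1,2,3}. The associated Dynkin diagram is a chain of 4 nodes with a double edge at one end; the terminal node there is the unique long simple root (C_4), so the type is C_4 (the algebra sp(8)).

C_4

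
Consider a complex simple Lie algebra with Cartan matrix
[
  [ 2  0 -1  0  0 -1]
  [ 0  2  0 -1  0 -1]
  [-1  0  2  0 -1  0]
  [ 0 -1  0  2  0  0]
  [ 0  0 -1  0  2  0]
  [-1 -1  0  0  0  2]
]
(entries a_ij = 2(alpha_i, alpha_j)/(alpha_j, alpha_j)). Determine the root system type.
The matrix has rank 6 with 2's on the diagonal. Reading the off-diagonal entries as Dynkin edges (a single edge where a_ij = a_ji = -1; a double or triple edge where a_ij * a_ji = 2 or 3), the diagram is a chain of 6 nodes with single edges (A_6). One simple-root ordering that puts it in standard form is (alpha_5, alpha_3, alpha_1, alpha_6, alpha_2, alpha_4). So the algebra is type A_6, i.e. sl(7).

type A_6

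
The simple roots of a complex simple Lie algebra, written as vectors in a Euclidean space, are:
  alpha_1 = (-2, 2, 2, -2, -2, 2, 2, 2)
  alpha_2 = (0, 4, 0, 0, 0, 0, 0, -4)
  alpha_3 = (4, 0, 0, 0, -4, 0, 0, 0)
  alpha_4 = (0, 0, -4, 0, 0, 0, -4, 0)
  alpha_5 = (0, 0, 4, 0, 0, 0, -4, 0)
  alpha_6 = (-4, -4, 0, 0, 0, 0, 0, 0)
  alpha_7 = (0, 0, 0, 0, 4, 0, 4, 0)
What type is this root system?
E_7

Compute the Cartan integers a_ij = 2(alpha_i, alpha_j)/(alpha_j, alpha_j); the resulting 7x7 Cartan matrix is
[[2, 0, 0, -1, 0, 0, 0], [0, 2, 0, 0, 0, -1, 0], [0, 0, 2, 0, 0, -1, -1], [-1, 0, 0, 2, 0, 0, -1], [0, 0, 0, 0, 2, 0, -1], [0, -1, -1, 0, 0, 2, 0], [0, 0, -1, -1, -1, 0, 2]].
All simple roots have the same length, so the diagram is simply laced. The associated Dynkin diagram is a chain of 6 nodes with one extra node attached to the third node from one end (E_7), so the type is E_7.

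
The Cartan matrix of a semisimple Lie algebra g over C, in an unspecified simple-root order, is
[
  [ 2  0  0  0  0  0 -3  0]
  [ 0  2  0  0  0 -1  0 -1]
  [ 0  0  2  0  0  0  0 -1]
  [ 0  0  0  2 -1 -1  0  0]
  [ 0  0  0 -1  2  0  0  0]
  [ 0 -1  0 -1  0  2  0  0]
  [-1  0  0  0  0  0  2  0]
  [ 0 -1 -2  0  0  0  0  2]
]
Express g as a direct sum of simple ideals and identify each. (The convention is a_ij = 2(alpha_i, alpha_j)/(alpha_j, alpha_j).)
B6 + G2

The diagram associated to this matrix has two connected components: the simple roots {alpha_2, alpha_3, alpha_4, alpha_5, alpha_6, alpha_8} form a chain of 6 nodes with a double edge at one end; the terminal node there is the unique short simple root (B_6), and {alpha_1, alpha_7} form two nodes joined by a triple edge (G_2). A semisimple Lie algebra decomposes uniquely as the direct sum of simple ideals, one per connected component of its Dynkin diagram, so g ≅ B_6 ⊕ G_2 (dimension 78 + 14 = 92).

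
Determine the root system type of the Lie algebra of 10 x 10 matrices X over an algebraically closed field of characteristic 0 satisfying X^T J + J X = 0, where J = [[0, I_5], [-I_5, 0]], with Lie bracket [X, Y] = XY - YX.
C_5 (sp(10))

This is sp(10), which has dimension 10(10+1)/2 = 55 and rank 10/2 = 5. In the classification of classical Lie algebras, the symplectic algebra sp(2n) has type C_n; here n = 5, so the Dynkin diagram is a chain of 5 nodes with a double edge at one end; the terminal node there is the unique long simple root (C_5). Hence the type is C_5.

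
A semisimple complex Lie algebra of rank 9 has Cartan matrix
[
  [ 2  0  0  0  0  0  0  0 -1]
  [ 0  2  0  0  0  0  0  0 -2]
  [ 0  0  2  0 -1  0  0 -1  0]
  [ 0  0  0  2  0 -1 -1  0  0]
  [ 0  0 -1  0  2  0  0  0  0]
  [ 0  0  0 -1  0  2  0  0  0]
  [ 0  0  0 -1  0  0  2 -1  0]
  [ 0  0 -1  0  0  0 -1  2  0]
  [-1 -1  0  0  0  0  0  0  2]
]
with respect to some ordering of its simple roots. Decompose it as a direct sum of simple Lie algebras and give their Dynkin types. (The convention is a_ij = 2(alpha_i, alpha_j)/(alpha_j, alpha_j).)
A_6 (sl(7)) + C_3 (sp(6))

The diagram associated to this matrix has two connected components: the simple roots {alpha_3, alpha_4, alpha_5, alpha_6, alpha_7, alpha_8} form a chain of 6 nodes with single edges (A_6), and {alpha_1, alpha_2, alpha_9} form a chain of 3 nodes with a double edge at one end; the terminal node there is the unique long simple root (C_3). A semisimple Lie algebra decomposes uniquely as the direct sum of simple ideals, one per connected component of its Dynkin diagram, so g ≅ A_6 ⊕ C_3 (dimension 48 + 21 = 69).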